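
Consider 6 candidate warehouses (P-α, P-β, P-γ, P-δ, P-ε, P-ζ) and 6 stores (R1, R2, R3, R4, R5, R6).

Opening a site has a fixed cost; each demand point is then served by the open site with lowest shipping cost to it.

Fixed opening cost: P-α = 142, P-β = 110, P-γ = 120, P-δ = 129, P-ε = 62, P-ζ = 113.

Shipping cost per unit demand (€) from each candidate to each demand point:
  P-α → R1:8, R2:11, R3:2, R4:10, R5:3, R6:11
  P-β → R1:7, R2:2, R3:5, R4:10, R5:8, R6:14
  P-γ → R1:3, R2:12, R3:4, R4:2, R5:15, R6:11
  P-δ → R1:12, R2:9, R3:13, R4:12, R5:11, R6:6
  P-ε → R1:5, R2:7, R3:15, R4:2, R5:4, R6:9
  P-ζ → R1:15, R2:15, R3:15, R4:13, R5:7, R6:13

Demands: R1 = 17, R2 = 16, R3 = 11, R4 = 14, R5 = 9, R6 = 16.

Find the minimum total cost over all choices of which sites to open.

Open {P-β, P-ε}: assign each demand point to its cheapest open site.
  R1→P-ε 17×5=85, R2→P-β 16×2=32, R3→P-β 11×5=55, R4→P-ε 14×2=28, R5→P-ε 9×4=36, R6→P-ε 16×9=144
  shipping cost 380, fixed 172 → total 552.
Compare {P-γ, P-ε}: shipping cost 415 + fixed 182 = 597.
Compare {P-α, P-ε}: shipping cost 418 + fixed 204 = 622.
Compare {P-β, P-γ, P-ε}: shipping cost 335 + fixed 292 = 627.
All other subsets cost ≥ 597. Minimum total cost: 552.

552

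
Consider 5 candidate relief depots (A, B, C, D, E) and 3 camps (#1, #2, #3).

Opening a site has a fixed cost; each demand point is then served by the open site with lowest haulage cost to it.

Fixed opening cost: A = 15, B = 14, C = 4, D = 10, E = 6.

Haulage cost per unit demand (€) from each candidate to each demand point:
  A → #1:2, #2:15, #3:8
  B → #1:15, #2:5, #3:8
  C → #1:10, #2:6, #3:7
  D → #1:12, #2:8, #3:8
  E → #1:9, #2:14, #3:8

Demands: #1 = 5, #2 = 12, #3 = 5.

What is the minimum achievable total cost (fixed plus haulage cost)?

136

Open {A, C}: assign each demand point to its cheapest open site.
  #1→A 5×2=10, #2→C 12×6=72, #3→C 5×7=35
  haulage cost 117, fixed 19 → total 136.
Compare {A, B, C}: haulage cost 105 + fixed 33 = 138.
Compare {A, B}: haulage cost 110 + fixed 29 = 139.
Compare {A, C, E}: haulage cost 117 + fixed 25 = 142.
All other subsets cost ≥ 138. Minimum total cost: 136.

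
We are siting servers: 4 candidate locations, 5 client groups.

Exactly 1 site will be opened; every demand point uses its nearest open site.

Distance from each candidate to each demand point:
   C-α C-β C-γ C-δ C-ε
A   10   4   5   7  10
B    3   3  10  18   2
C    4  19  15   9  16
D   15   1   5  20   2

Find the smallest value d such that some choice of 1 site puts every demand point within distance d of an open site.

10

Open {A}.
  Farthest demand point is C-α at distance 10 (to A); all others are ≤ 10.
With {B} the worst case is 18.
With {C} the worst case is 19.
No size-1 selection achieves below 10.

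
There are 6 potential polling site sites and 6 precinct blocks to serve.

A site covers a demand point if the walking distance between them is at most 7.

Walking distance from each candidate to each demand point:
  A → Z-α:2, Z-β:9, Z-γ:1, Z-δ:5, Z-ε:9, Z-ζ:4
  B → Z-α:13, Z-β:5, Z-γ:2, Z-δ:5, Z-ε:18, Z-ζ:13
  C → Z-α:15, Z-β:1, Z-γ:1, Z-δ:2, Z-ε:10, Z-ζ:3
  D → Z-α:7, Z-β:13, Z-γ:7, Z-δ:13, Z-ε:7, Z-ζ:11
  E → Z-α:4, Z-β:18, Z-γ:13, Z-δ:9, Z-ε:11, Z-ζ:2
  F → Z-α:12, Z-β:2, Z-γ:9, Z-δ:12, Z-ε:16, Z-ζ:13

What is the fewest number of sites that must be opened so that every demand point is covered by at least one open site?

2

Coverage sets (demand points within 7 of each site):
  A: {Z-α, Z-γ, Z-δ, Z-ζ}
  B: {Z-β, Z-γ, Z-δ}
  C: {Z-β, Z-γ, Z-δ, Z-ζ}
  D: {Z-α, Z-γ, Z-ε}
  E: {Z-α, Z-ζ}
  F: {Z-β}
No single site covers all 6 demand points.
But {C, D} covers everything, so the minimum is 2.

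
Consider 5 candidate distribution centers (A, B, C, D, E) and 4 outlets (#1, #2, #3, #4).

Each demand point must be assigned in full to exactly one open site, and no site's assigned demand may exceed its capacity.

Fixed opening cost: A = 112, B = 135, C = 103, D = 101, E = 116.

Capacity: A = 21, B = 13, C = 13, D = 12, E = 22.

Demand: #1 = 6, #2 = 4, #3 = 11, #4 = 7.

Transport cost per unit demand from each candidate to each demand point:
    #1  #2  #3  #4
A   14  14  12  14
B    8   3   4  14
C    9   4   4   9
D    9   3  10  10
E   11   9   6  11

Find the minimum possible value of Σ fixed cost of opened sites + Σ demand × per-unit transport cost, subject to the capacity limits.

Open {D, E}; cheapest assignment that respects the capacities:
  D (cap 12, load 10): #1, #2 — cost 6×9 + 4×3 = 66
  E (cap 22, load 18): #3, #4 — cost 11×6 + 7×11 = 143
  Shipping 209, fixed 217 → total 426.
  Any other capacity-feasible assignment to {D, E} ships for at least 209.
Compare {C, E}: its best feasible assignment gives total 430.
Compare {B, E}: its best feasible assignment gives total 454.
Every other set of open sites that can feasibly serve all demand totals ≥ 430 even under its best assignment. Minimum: 426.

426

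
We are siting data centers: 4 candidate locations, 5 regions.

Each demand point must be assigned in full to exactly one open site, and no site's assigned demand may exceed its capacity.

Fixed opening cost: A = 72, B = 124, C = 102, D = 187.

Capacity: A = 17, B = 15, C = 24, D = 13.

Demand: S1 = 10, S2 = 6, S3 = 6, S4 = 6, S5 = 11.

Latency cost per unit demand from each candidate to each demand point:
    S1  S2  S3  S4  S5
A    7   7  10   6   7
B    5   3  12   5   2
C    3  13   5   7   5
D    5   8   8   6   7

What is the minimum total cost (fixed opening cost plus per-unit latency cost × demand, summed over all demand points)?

395

Open {A, C}; cheapest assignment that respects the capacities:
  A (cap 17, load 17): S2, S5 — cost 6×7 + 11×7 = 119
  C (cap 24, load 22): S1, S3, S4 — cost 10×3 + 6×5 + 6×7 = 102
  Shipping 221, fixed 174 → total 395.
  Any other capacity-feasible assignment to {A, C} ships for at least 221.
Compare {A, B, C}: its best feasible assignment gives total 458.
Compare {A, C, D}: its best feasible assignment gives total 572.
Every other set of open sites that can feasibly serve all demand totals ≥ 458 even under its best assignment. Minimum: 395.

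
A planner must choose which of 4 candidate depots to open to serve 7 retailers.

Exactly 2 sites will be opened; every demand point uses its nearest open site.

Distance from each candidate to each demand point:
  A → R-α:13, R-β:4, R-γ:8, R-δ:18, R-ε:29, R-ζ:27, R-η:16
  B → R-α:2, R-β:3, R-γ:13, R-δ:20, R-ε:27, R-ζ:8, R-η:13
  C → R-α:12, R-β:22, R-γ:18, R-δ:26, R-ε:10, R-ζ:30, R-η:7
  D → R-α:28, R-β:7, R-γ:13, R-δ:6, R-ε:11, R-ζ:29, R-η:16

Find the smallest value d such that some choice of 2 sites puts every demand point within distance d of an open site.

Open {B, D}.
  Farthest demand point is R-γ at distance 13 (to B); all others are ≤ 13.
With {B, C} the worst case is 20.
With {A, B} the worst case is 27.
No size-2 selection achieves below 13.

13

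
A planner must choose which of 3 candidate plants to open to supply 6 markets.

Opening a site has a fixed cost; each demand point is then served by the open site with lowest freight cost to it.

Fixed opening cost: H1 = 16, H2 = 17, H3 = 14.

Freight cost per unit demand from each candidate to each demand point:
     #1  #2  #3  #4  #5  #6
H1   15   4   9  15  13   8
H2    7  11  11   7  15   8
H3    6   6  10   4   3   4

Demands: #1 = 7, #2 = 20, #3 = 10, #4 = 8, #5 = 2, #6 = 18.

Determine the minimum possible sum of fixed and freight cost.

Open {H1, H3}: assign each demand point to its cheapest open site.
  #1→H3 7×6=42, #2→H1 20×4=80, #3→H1 10×9=90, #4→H3 8×4=32, #5→H3 2×3=6, #6→H3 18×4=72
  freight cost 322, fixed 30 → total 352.
Compare {H1, H2, H3}: freight cost 322 + fixed 47 = 369.
Compare {H3}: freight cost 372 + fixed 14 = 386.
Compare {H2, H3}: freight cost 372 + fixed 31 = 403.
All other subsets cost ≥ 369. Minimum total cost: 352.

352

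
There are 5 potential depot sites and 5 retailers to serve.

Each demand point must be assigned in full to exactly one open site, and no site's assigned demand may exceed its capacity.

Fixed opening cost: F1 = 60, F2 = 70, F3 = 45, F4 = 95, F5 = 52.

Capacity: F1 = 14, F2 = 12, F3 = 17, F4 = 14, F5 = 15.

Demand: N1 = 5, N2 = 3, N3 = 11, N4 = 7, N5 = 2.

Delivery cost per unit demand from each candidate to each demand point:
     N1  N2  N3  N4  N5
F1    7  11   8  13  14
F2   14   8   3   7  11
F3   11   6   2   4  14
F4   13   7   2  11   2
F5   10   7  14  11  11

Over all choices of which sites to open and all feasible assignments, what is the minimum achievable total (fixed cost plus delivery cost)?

267

Open {F3, F4}; cheapest assignment that respects the capacities:
  F3 (cap 17, load 15): N1, N2, N4 — cost 5×11 + 3×6 + 7×4 = 101
  F4 (cap 14, load 13): N3, N5 — cost 11×2 + 2×2 = 26
  Shipping 127, fixed 140 → total 267.
  Any other capacity-feasible assignment to {F3, F4} ships for at least 127.
Compare {F2, F3}: its best feasible assignment gives total 277.
Compare {F3, F5}: its best feasible assignment gives total 286.
Every other set of open sites that can feasibly serve all demand totals ≥ 277 even under its best assignment. Minimum: 267.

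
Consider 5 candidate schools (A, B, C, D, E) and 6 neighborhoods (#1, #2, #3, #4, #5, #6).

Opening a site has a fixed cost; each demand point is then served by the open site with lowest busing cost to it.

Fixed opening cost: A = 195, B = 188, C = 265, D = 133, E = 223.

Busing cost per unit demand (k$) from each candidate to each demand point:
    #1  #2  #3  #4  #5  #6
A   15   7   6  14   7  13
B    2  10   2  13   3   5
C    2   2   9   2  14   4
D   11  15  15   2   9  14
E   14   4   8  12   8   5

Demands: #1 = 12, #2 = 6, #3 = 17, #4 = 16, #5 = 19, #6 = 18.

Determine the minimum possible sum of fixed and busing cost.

618

Open {B, D}: assign each demand point to its cheapest open site.
  #1→B 12×2=24, #2→B 6×10=60, #3→B 17×2=34, #4→D 16×2=32, #5→B 19×3=57, #6→B 18×5=90
  busing cost 297, fixed 321 → total 618.
Compare {B}: busing cost 473 + fixed 188 = 661.
Compare {B, C}: busing cost 231 + fixed 453 = 684.
Compare {A, B, D}: busing cost 279 + fixed 516 = 795.
All other subsets cost ≥ 661. Minimum total cost: 618.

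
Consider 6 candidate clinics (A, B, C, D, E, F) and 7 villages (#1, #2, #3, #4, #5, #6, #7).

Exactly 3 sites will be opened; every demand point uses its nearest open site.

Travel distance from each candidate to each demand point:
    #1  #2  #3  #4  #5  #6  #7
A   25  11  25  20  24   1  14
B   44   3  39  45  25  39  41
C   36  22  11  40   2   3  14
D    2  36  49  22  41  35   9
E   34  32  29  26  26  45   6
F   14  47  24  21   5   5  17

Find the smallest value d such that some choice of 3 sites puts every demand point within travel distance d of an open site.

20

Open {A, C, D}.
  Farthest demand point is #4 at travel distance 20 (to A); all others are ≤ 20.
With {A, C, F} the worst case is 20.
With {B, C, F} the worst case is 21.
No size-3 selection achieves below 20.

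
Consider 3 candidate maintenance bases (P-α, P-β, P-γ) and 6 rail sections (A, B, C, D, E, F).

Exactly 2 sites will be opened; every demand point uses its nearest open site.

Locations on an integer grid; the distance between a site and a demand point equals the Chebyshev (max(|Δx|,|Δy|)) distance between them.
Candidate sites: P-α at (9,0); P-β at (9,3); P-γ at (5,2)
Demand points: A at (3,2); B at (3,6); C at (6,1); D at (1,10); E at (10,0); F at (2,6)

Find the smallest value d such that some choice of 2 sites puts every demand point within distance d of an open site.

Open {P-α, P-β}.
  Farthest demand point is D at distance 8 (to P-β); all others are ≤ 8.
With {P-α, P-γ} the worst case is 8.
With {P-β, P-γ} the worst case is 8.
No size-2 selection achieves below 8.

8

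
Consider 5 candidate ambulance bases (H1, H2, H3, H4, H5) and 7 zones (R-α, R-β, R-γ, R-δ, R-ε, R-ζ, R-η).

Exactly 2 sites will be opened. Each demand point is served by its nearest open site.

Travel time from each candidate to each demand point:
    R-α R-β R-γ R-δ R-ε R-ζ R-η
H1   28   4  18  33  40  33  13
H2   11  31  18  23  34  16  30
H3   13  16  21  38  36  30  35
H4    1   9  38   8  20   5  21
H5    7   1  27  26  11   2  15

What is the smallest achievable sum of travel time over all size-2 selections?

65

Open {H4, H5}.
  R-α→H4 1, R-β→H5 1, R-γ→H5 27, R-δ→H4 8, R-ε→H5 11, R-ζ→H5 2, R-η→H5 15  ⇒ total 65.
Compare {H1, H4}: total 69.
Compare {H2, H5}: total 77.
No size-2 selection does better; minimum is 65.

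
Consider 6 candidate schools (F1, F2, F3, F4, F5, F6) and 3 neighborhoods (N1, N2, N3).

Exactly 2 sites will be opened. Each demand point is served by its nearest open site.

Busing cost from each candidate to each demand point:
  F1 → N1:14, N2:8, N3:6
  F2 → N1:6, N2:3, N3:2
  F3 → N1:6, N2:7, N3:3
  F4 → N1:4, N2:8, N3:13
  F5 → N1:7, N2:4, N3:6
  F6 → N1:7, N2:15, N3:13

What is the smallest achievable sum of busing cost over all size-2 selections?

9

Open {F2, F4}.
  N1→F4 4, N2→F2 3, N3→F2 2  ⇒ total 9.
Compare {F1, F2}: total 11.
Compare {F2, F3}: total 11.
No size-2 selection does better; minimum is 9.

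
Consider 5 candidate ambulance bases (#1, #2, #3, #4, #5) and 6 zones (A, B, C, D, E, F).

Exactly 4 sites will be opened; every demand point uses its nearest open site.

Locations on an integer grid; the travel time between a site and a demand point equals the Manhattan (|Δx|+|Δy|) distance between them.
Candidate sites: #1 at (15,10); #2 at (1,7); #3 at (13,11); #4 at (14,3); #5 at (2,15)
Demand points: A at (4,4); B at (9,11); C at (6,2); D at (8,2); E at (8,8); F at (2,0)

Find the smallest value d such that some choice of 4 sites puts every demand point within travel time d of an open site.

9

Open {#1, #2, #3, #4}.
  Farthest demand point is C at travel time 9 (to #4); all others are ≤ 9.
With {#1, #2, #4, #5} the worst case is 9.
With {#2, #3, #4, #5} the worst case is 9.
No size-4 selection achieves below 9.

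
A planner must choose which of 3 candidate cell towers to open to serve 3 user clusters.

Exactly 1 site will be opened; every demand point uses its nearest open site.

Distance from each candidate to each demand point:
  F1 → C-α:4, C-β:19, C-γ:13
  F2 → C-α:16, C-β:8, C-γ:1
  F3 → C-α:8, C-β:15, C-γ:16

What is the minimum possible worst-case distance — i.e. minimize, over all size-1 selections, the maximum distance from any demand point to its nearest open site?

Open {F2}.
  Farthest demand point is C-α at distance 16 (to F2); all others are ≤ 16.
With {F3} the worst case is 16.
With {F1} the worst case is 19.
No size-1 selection achieves below 16.

16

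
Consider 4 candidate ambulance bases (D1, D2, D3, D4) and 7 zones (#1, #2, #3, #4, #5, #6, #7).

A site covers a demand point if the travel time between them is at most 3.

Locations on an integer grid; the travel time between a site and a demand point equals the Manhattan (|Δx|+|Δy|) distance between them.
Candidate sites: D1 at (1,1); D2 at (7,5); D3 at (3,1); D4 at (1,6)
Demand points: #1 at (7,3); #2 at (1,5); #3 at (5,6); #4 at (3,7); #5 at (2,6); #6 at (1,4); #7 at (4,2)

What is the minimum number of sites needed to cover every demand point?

Coverage sets (demand points within 3 of each site):
  D1: {#6}
  D2: {#1, #3}
  D3: {#7}
  D4: {#2, #4, #5, #6}
No 2 sites suffice: every size-2 union leaves at least one demand point uncovered.
But {D2, D3, D4} covers everything, so the minimum is 3.

3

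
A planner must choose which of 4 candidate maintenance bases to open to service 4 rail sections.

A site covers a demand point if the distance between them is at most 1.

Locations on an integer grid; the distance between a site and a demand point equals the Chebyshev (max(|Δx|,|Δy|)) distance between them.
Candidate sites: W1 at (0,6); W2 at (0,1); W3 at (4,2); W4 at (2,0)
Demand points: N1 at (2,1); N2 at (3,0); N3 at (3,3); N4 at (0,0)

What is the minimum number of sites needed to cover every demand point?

3

Coverage sets (demand points within 1 of each site):
  W1: {}
  W2: {N4}
  W3: {N3}
  W4: {N1, N2}
No 2 sites suffice: every size-2 union leaves at least one demand point uncovered.
But {W2, W3, W4} covers everything, so the minimum is 3.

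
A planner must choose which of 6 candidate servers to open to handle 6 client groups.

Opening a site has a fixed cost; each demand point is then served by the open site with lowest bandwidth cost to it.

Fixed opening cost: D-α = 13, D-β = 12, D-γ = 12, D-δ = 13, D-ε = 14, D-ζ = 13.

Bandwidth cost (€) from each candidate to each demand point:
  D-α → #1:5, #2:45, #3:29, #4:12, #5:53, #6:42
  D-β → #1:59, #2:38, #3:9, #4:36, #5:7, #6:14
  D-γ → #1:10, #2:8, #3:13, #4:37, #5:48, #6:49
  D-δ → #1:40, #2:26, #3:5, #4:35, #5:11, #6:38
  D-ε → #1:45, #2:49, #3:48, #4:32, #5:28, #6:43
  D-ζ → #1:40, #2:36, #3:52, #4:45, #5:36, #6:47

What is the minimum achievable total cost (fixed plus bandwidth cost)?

Open {D-α, D-β, D-γ}: assign each demand point to its cheapest open site.
  #1→D-α 5, #2→D-γ 8, #3→D-β 9, #4→D-α 12, #5→D-β 7, #6→D-β 14
  bandwidth cost 55, fixed 37 → total 92.
Compare {D-α, D-β, D-γ, D-δ}: bandwidth cost 51 + fixed 50 = 101.
Compare {D-α, D-β, D-γ, D-ζ}: bandwidth cost 55 + fixed 50 = 105.
Compare {D-α, D-β, D-γ, D-ε}: bandwidth cost 55 + fixed 51 = 106.
All other subsets cost ≥ 101. Minimum total cost: 92.

92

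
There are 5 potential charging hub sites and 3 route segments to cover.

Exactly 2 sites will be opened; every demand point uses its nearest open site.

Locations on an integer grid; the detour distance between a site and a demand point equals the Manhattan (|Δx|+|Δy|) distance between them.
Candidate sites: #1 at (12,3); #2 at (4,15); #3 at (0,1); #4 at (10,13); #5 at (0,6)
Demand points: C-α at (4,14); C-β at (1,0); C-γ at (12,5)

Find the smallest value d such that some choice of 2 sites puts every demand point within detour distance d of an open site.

Open {#3, #4}.
  Farthest demand point is C-γ at detour distance 10 (to #4); all others are ≤ 10.
With {#4, #5} the worst case is 10.
With {#1, #5} the worst case is 12.
No size-2 selection achieves below 10.

10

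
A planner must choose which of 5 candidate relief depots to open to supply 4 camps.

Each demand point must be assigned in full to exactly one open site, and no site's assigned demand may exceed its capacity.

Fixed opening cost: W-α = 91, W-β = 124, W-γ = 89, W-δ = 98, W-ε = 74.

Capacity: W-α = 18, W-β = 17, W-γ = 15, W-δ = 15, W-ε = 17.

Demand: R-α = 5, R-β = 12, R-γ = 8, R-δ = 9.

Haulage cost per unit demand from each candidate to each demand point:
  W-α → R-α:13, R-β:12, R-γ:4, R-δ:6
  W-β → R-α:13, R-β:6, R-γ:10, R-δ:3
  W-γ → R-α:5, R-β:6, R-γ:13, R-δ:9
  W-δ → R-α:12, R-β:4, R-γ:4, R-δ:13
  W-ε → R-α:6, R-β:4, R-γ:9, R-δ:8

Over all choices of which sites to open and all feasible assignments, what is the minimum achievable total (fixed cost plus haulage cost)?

329

Open {W-α, W-ε}; cheapest assignment that respects the capacities:
  W-α (cap 18, load 17): R-γ, R-δ — cost 8×4 + 9×6 = 86
  W-ε (cap 17, load 17): R-α, R-β — cost 5×6 + 12×4 = 78
  Shipping 164, fixed 165 → total 329.
  Any other capacity-feasible assignment to {W-α, W-ε} ships for at least 164.
Compare {W-β, W-ε}: its best feasible assignment gives total 383.
Compare {W-α, W-γ, W-ε}: its best feasible assignment gives total 413.
Every other set of open sites that can feasibly serve all demand totals ≥ 383 even under its best assignment. Minimum: 329.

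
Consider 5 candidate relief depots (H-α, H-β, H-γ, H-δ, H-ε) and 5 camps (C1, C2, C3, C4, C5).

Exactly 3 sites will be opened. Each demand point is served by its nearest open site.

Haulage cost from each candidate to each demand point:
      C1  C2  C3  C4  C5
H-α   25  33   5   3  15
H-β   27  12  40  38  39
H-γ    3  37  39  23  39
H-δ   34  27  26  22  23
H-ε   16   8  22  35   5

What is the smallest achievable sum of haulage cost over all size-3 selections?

24

Open {H-α, H-γ, H-ε}.
  C1→H-γ 3, C2→H-ε 8, C3→H-α 5, C4→H-α 3, C5→H-ε 5  ⇒ total 24.
Compare {H-α, H-β, H-ε}: total 37.
Compare {H-α, H-δ, H-ε}: total 37.
No size-3 selection does better; minimum is 24.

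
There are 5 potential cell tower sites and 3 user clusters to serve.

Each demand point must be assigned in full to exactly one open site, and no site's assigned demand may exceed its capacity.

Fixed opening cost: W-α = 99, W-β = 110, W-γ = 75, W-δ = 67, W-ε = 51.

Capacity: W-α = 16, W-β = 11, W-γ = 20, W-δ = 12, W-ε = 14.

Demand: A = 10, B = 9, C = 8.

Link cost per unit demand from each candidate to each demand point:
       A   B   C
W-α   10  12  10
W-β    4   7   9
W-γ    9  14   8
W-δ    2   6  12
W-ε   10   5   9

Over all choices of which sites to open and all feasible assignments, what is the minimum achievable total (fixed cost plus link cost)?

322

Open {W-γ, W-δ, W-ε}; cheapest assignment that respects the capacities:
  W-γ (cap 20, load 8): C — cost 8×8 = 64
  W-δ (cap 12, load 10): A — cost 10×2 = 20
  W-ε (cap 14, load 9): B — cost 9×5 = 45
  Shipping 129, fixed 193 → total 322.
  Any other capacity-feasible assignment to {W-γ, W-δ, W-ε} ships for at least 129.
Compare {W-γ, W-ε}: its best feasible assignment gives total 325.
Compare {W-γ, W-δ}: its best feasible assignment gives total 350.
Every other set of open sites that can feasibly serve all demand totals ≥ 325 even under its best assignment. Minimum: 322.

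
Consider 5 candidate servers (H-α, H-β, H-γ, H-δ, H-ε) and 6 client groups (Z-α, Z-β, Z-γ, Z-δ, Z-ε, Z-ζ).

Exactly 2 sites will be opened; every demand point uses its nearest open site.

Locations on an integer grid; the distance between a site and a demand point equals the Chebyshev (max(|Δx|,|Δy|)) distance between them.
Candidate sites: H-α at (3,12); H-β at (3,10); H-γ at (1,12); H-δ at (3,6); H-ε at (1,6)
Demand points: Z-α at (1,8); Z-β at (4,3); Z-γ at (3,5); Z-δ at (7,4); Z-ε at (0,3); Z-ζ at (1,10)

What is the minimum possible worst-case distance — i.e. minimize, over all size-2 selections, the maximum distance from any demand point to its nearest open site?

Open {H-α, H-δ}.
  Farthest demand point is Z-δ at distance 4 (to H-δ); all others are ≤ 4.
With {H-β, H-δ} the worst case is 4.
With {H-γ, H-δ} the worst case is 4.
No size-2 selection achieves below 4.

4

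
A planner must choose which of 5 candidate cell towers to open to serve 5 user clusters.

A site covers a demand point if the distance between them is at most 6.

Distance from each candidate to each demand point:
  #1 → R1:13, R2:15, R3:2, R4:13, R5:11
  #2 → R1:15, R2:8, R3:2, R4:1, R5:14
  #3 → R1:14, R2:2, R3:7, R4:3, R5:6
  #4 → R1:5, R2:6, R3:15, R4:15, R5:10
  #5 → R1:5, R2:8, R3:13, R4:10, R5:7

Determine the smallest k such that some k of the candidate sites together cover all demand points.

3

Coverage sets (demand points within 6 of each site):
  #1: {R3}
  #2: {R3, R4}
  #3: {R2, R4, R5}
  #4: {R1, R2}
  #5: {R1}
No 2 sites suffice: every size-2 union leaves at least one demand point uncovered.
But {#1, #3, #4} covers everything, so the minimum is 3.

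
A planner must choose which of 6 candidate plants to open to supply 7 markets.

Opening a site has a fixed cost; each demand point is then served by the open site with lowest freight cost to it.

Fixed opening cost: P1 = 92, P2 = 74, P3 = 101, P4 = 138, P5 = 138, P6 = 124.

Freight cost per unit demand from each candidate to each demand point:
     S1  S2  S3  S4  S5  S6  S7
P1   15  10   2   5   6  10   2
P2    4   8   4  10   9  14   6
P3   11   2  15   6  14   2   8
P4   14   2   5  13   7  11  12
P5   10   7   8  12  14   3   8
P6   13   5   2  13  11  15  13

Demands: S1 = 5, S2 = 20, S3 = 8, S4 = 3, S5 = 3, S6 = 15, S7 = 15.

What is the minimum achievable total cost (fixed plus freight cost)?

Open {P1, P3}: assign each demand point to its cheapest open site.
  S1→P3 5×11=55, S2→P3 20×2=40, S3→P1 8×2=16, S4→P1 3×5=15, S5→P1 3×6=18, S6→P3 15×2=30, S7→P1 15×2=30
  freight cost 204, fixed 193 → total 397.
Compare {P2, P3}: freight cost 257 + fixed 175 = 432.
Compare {P1, P2, P3}: freight cost 169 + fixed 267 = 436.
Compare {P1, P3, P6}: freight cost 204 + fixed 317 = 521.
All other subsets cost ≥ 432. Minimum total cost: 397.

397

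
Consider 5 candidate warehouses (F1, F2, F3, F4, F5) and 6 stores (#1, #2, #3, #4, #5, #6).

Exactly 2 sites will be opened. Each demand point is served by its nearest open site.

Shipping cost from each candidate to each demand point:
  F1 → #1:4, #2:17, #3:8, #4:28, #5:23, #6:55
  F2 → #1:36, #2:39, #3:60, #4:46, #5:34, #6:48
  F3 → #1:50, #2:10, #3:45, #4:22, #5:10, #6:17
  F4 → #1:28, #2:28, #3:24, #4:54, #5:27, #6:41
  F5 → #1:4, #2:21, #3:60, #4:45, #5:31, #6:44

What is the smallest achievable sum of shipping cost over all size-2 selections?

Open {F1, F3}.
  #1→F1 4, #2→F3 10, #3→F1 8, #4→F3 22, #5→F3 10, #6→F3 17  ⇒ total 71.
Compare {F3, F5}: total 108.
Compare {F3, F4}: total 111.
No size-2 selection does better; minimum is 71.

71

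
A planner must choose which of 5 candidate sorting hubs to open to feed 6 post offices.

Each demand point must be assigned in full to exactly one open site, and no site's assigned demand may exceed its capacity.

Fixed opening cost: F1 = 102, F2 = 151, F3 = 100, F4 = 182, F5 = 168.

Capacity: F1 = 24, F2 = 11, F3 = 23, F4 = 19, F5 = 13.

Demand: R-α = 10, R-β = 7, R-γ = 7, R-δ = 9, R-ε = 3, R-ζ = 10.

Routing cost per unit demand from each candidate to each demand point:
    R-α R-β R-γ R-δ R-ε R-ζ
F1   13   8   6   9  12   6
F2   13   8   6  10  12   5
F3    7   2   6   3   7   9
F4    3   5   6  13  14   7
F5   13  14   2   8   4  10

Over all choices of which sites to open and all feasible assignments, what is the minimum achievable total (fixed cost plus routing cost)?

Open {F1, F3}; cheapest assignment that respects the capacities:
  F1 (cap 24, load 24): R-β, R-γ, R-ζ — cost 7×8 + 7×6 + 10×6 = 158
  F3 (cap 23, load 22): R-α, R-δ, R-ε — cost 10×7 + 9×3 + 3×7 = 118
  Shipping 276, fixed 202 → total 478.
  Any other capacity-feasible assignment to {F1, F3} ships for at least 276.
Compare {F1, F3, F4}: its best feasible assignment gives total 578.
Compare {F1, F3, F5}: its best feasible assignment gives total 609.
Every other set of open sites that can feasibly serve all demand totals ≥ 578 even under its best assignment. Minimum: 478.

478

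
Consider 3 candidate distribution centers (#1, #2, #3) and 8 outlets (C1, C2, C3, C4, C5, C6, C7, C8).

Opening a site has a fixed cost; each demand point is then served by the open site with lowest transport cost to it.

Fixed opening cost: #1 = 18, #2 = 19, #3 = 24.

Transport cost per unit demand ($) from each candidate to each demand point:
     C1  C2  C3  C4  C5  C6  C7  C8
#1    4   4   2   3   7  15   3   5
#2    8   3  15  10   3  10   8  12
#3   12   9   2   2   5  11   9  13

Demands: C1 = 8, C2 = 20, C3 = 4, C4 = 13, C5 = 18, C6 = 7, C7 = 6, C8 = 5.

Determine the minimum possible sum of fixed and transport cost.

Open {#1, #2}: assign each demand point to its cheapest open site.
  C1→#1 8×4=32, C2→#2 20×3=60, C3→#1 4×2=8, C4→#1 13×3=39, C5→#2 18×3=54, C6→#2 7×10=70, C7→#1 6×3=18, C8→#1 5×5=25
  transport cost 306, fixed 37 → total 343.
Compare {#1, #2, #3}: transport cost 293 + fixed 61 = 354.
Compare {#1, #3}: transport cost 356 + fixed 42 = 398.
Compare {#2, #3}: transport cost 390 + fixed 43 = 433.
All other subsets cost ≥ 354. Minimum total cost: 343.

343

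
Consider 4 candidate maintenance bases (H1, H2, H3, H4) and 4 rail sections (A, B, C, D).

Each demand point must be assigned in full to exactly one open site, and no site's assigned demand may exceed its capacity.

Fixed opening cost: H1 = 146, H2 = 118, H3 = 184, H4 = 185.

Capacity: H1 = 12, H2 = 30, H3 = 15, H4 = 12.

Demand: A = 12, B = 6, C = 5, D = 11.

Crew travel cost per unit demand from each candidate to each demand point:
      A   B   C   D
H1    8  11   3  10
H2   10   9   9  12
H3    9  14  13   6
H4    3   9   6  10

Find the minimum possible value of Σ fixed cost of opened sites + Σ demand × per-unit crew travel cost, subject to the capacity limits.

570

Open {H2, H4}; cheapest assignment that respects the capacities:
  H2 (cap 30, load 22): B, C, D — cost 6×9 + 5×9 + 11×12 = 231
  H4 (cap 12, load 12): A — cost 12×3 = 36
  Shipping 267, fixed 303 → total 570.
  Any other capacity-feasible assignment to {H2, H4} ships for at least 267.
Compare {H1, H2}: its best feasible assignment gives total 585.
Compare {H2, H3}: its best feasible assignment gives total 587.
Every other set of open sites that can feasibly serve all demand totals ≥ 585 even under its best assignment. Minimum: 570.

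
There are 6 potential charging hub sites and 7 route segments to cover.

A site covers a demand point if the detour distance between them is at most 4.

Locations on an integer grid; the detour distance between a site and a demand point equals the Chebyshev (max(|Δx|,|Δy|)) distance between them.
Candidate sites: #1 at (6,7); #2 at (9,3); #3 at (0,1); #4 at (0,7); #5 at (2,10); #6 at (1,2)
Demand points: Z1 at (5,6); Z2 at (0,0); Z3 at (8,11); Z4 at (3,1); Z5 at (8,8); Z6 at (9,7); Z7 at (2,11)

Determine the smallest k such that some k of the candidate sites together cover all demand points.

2

Coverage sets (demand points within 4 of each site):
  #1: {Z1, Z3, Z5, Z6, Z7}
  #2: {Z1, Z6}
  #3: {Z2, Z4}
  #4: {Z7}
  #5: {Z1, Z7}
  #6: {Z1, Z2, Z4}
No single site covers all 7 demand points.
But {#1, #3} covers everything, so the minimum is 2.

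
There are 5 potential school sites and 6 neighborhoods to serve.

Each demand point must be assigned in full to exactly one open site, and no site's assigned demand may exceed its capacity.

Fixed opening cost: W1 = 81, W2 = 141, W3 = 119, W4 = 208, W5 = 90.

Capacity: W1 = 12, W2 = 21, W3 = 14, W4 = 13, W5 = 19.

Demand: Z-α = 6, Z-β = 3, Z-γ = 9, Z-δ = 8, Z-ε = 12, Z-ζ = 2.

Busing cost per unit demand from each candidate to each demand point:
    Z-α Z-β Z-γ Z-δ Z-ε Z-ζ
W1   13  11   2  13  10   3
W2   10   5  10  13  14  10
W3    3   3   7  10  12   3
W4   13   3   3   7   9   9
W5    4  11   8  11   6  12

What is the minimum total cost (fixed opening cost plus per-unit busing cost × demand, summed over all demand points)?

499

Open {W1, W3, W5}; cheapest assignment that respects the capacities:
  W1 (cap 12, load 11): Z-γ, Z-ζ — cost 9×2 + 2×3 = 24
  W3 (cap 14, load 11): Z-β, Z-δ — cost 3×3 + 8×10 = 89
  W5 (cap 19, load 18): Z-α, Z-ε — cost 6×4 + 12×6 = 96
  Shipping 209, fixed 290 → total 499.
  Any other capacity-feasible assignment to {W1, W3, W5} ships for at least 209.
Compare {W1, W2, W5}: its best feasible assignment gives total 551.
Compare {W1, W4, W5}: its best feasible assignment gives total 564.
Every other set of open sites that can feasibly serve all demand totals ≥ 551 even under its best assignment. Minimum: 499.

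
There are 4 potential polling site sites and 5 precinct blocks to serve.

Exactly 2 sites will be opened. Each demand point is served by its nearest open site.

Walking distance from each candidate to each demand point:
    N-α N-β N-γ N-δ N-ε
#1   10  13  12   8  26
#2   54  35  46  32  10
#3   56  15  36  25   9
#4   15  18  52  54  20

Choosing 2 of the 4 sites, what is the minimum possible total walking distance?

Open {#1, #3}.
  N-α→#1 10, N-β→#1 13, N-γ→#1 12, N-δ→#1 8, N-ε→#3 9  ⇒ total 52.
Compare {#1, #2}: total 53.
Compare {#1, #4}: total 63.
No size-2 selection does better; minimum is 52.

52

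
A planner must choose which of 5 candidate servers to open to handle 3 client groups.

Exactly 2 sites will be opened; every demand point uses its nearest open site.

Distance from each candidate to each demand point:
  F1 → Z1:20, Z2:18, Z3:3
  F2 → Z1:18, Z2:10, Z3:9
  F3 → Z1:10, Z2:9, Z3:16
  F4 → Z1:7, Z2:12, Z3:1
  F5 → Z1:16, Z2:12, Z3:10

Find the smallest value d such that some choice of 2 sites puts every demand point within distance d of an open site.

Open {F3, F4}.
  Farthest demand point is Z2 at distance 9 (to F3); all others are ≤ 9.
With {F1, F3} the worst case is 10.
With {F2, F3} the worst case is 10.
No size-2 selection achieves below 9.

9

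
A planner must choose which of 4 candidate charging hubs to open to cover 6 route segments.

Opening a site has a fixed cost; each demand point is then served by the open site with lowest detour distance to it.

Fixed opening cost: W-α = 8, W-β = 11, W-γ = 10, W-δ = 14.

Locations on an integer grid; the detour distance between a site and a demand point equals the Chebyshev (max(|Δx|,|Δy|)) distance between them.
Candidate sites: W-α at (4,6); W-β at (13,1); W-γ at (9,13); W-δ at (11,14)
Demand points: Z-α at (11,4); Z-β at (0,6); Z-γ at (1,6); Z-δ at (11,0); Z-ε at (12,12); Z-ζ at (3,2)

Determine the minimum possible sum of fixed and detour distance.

Open {W-α}: assign each demand point to its cheapest open site.
  Z-α→W-α 7, Z-β→W-α 4, Z-γ→W-α 3, Z-δ→W-α 7, Z-ε→W-α 8, Z-ζ→W-α 4
  detour distance 33, fixed 8 → total 41.
Compare {W-α, W-β}: detour distance 24 + fixed 19 = 43.
Compare {W-α, W-γ}: detour distance 28 + fixed 18 = 46.
Compare {W-α, W-β, W-γ}: detour distance 19 + fixed 29 = 48.
All other subsets cost ≥ 43. Minimum total cost: 41.

41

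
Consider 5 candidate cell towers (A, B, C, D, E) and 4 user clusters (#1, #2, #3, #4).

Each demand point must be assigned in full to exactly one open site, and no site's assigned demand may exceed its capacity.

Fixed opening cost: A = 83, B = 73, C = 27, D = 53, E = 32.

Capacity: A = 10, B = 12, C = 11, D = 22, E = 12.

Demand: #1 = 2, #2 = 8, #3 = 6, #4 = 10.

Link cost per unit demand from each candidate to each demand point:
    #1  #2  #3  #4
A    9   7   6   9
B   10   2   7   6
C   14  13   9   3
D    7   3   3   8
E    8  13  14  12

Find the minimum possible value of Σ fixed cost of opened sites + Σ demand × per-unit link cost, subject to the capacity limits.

166

Open {C, D}; cheapest assignment that respects the capacities:
  C (cap 11, load 10): #4 — cost 10×3 = 30
  D (cap 22, load 16): #1, #2, #3 — cost 2×7 + 8×3 + 6×3 = 56
  Shipping 86, fixed 80 → total 166.
  Any other capacity-feasible assignment to {C, D} ships for at least 86.
Compare {C, D, E}: its best feasible assignment gives total 198.
Compare {B, C, D}: its best feasible assignment gives total 231.
Every other set of open sites that can feasibly serve all demand totals ≥ 198 even under its best assignment. Minimum: 166.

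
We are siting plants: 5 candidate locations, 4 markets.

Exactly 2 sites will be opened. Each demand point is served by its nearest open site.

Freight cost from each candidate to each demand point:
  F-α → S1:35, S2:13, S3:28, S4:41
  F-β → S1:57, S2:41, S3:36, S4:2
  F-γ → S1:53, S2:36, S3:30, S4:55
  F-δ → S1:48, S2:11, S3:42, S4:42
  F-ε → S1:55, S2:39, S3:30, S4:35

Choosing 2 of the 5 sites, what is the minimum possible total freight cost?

Open {F-α, F-β}.
  S1→F-α 35, S2→F-α 13, S3→F-α 28, S4→F-β 2  ⇒ total 78.
Compare {F-β, F-δ}: total 97.
Compare {F-α, F-ε}: total 111.
No size-2 selection does better; minimum is 78.

78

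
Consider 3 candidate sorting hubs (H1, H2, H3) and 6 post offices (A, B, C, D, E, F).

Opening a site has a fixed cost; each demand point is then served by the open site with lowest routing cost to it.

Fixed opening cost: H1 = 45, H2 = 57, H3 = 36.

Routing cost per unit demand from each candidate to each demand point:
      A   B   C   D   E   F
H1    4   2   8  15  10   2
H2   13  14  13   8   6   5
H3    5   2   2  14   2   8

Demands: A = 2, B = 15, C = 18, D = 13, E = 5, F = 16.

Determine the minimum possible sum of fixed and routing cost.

Open {H1, H2, H3}: assign each demand point to its cheapest open site.
  A→H1 2×4=8, B→H1 15×2=30, C→H3 18×2=36, D→H2 13×8=104, E→H3 5×2=10, F→H1 16×2=32
  routing cost 220, fixed 138 → total 358.
Compare {H2, H3}: routing cost 270 + fixed 93 = 363.
Compare {H1, H3}: routing cost 298 + fixed 81 = 379.
Compare {H3}: routing cost 396 + fixed 36 = 432.
All other subsets cost ≥ 363. Minimum total cost: 358.

358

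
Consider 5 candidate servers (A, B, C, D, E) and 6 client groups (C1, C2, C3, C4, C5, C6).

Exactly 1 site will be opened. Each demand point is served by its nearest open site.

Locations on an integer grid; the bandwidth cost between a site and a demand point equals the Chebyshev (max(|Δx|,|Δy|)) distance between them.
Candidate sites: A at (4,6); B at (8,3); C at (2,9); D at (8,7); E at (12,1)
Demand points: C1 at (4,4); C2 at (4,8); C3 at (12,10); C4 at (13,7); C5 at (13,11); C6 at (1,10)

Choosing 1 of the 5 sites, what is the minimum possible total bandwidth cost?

29

Open {D}.
  C1→D 4, C2→D 4, C3→D 4, C4→D 5, C5→D 5, C6→D 7  ⇒ total 29.
Compare {A}: total 34.
Compare {B}: total 36.
No size-1 selection does better; minimum is 29.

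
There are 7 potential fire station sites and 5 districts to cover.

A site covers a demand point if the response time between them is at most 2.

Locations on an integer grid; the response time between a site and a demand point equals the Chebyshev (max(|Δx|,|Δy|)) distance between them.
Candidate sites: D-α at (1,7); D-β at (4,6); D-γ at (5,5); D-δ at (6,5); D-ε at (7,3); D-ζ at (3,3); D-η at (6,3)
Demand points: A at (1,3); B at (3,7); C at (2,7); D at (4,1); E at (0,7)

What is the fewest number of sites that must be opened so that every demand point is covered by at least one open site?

2

Coverage sets (demand points within 2 of each site):
  D-α: {B, C, E}
  D-β: {B, C}
  D-γ: {B}
  D-δ: {}
  D-ε: {}
  D-ζ: {A, D}
  D-η: {D}
No single site covers all 5 demand points.
But {D-α, D-ζ} covers everything, so the minimum is 2.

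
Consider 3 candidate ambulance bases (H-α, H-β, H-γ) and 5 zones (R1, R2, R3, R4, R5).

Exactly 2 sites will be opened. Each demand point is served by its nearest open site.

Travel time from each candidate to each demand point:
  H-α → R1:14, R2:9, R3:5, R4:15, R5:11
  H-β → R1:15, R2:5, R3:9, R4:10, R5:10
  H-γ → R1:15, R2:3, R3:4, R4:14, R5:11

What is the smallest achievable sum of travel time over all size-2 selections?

Open {H-β, H-γ}.
  R1→H-β 15, R2→H-γ 3, R3→H-γ 4, R4→H-β 10, R5→H-β 10  ⇒ total 42.
Compare {H-α, H-β}: total 44.
Compare {H-α, H-γ}: total 46.

42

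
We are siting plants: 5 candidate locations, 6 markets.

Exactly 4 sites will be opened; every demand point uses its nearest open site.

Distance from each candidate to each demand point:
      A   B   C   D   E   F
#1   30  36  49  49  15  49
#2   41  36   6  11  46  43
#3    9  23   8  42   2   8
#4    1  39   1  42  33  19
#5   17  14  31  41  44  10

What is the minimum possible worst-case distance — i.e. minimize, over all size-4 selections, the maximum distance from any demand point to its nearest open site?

14

Open {#1, #2, #3, #5}.
  Farthest demand point is B at distance 14 (to #5); all others are ≤ 14.
With {#2, #3, #4, #5} the worst case is 14.
With {#1, #2, #4, #5} the worst case is 15.
No size-4 selection achieves below 14.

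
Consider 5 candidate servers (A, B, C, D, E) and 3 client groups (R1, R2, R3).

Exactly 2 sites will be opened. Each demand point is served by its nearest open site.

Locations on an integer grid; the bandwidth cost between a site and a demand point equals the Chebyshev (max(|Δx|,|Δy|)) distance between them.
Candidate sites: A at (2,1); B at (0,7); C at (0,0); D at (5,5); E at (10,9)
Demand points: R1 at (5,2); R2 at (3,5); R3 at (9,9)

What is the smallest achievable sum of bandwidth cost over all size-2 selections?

6

Open {D, E}.
  R1→D 3, R2→D 2, R3→E 1  ⇒ total 6.
Compare {A, E}: total 8.
Compare {A, D}: total 9.
No size-2 selection does better; minimum is 6.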